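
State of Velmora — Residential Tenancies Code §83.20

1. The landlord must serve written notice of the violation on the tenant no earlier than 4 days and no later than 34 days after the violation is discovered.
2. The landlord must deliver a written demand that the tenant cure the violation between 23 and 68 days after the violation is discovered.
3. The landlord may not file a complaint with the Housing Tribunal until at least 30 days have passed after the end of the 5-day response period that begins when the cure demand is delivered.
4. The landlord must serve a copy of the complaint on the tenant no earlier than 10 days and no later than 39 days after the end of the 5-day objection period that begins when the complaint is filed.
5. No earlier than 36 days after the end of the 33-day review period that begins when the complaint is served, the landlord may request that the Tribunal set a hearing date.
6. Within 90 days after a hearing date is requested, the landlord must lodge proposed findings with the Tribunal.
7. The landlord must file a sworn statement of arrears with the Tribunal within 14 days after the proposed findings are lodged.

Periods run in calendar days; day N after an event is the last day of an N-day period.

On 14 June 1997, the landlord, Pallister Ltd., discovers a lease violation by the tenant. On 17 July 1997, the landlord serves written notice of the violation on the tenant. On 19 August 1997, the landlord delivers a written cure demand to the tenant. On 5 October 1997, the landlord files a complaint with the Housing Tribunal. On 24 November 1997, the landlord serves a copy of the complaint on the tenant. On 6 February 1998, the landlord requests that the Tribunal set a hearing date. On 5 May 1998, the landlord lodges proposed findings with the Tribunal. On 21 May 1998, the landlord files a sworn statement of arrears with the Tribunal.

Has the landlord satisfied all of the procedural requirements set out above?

No

Step 1 — 4 and 34 days from 14 June 1997 (when the violation is discovered) are 18 June 1997 and 18 July 1997 respectively; 17 July 1997 falls inside that range.
Step 2 — 23 and 68 days from 14 June 1997 (when the violation is discovered) are 7 July 1997 and 21 August 1997 respectively; done 19 August 1997 — within the window.
Step 3 — must wait 30 days from 24 August 1997 (end of the 5-day response period, which began when the cure demand is delivered on 19 August 1997), so not before 23 September 1997; done 5 October 1997 — permitted.
Step 4 — 10 and 39 days from 10 October 1997 (end of the 5-day objection period, which began when the complaint is filed on 5 October 1997) are 20 October 1997 and 18 November 1997 respectively; done 24 November 1997 — 6 days after the window closed.
Later steps need not be reached.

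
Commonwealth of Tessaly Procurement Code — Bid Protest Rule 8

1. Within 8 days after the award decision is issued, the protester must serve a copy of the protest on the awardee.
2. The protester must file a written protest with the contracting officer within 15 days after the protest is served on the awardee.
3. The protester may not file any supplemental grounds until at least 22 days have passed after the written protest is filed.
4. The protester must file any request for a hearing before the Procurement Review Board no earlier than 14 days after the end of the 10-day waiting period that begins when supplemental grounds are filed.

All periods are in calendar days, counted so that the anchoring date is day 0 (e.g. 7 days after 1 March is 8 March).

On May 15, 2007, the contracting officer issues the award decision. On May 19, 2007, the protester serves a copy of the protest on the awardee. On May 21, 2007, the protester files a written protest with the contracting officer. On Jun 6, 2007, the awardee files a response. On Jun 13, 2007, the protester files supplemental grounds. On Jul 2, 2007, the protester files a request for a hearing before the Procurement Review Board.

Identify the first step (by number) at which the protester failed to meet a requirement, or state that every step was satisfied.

Step 4

(1) due by May 15, 2007 + 8 days = May 23, 2007; May 19, 2007 is within that limit.
(2) due by May 19, 2007 + 15 days = Jun 3, 2007; completed May 21, 2007, before the deadline.
(3) permitted from May 21, 2007 + 22 days = Jun 12, 2007 onward; done Jun 13, 2007, after the minimum wait.
(4) permitted from Jun 23, 2007 + 14 days = Jul 7, 2007 onward; Jul 2, 2007 is 5 days before the earliest permitted date.
The analysis stops there.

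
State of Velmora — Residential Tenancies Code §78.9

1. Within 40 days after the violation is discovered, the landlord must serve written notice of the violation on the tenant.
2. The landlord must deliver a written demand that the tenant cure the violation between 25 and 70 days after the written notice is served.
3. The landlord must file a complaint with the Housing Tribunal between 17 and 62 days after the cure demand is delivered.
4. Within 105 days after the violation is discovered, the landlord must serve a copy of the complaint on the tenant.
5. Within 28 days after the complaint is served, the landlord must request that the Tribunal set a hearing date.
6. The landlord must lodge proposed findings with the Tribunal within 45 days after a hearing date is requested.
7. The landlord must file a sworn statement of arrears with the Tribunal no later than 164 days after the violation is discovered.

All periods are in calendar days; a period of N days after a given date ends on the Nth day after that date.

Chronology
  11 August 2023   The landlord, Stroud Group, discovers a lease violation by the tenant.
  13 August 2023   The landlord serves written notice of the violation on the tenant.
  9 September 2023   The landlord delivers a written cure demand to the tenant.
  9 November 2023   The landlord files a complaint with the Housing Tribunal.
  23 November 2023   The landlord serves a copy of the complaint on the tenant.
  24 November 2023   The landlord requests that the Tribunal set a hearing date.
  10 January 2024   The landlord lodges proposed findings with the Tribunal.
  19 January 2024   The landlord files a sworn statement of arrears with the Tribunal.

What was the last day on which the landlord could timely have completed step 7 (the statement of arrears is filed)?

Step 7 runs from 11 August 2023, when the violation is discovered. 164 days after 11 August 2023 is 22 January 2024.

22 January 2024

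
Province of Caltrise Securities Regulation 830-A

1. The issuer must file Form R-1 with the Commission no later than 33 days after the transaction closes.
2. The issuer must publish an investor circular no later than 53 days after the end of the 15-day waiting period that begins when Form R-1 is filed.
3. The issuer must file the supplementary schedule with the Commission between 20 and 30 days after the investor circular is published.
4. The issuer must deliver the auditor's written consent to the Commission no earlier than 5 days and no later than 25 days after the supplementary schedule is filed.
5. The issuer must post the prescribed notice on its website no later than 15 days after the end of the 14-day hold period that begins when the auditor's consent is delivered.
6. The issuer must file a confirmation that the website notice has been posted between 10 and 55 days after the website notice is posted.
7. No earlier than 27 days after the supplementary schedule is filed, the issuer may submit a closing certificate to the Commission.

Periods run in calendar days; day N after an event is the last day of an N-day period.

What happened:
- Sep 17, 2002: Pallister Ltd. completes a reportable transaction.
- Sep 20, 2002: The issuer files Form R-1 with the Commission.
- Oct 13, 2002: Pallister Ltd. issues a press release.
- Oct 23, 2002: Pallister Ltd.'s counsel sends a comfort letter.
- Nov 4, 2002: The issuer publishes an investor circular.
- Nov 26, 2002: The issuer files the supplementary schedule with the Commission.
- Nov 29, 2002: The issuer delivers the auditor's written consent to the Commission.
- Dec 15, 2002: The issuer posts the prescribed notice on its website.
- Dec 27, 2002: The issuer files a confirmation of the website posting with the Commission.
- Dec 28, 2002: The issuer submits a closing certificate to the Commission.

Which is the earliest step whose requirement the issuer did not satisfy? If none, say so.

Step 4

(1) due by Sep 17, 2002 + 33 days = Oct 20, 2002; Sep 20, 2002 is within that limit.
(2) due by Oct 5, 2002 + 53 days = Nov 27, 2002; Nov 4, 2002 is within that limit.
(3) the permitted window runs from Nov 4, 2002 + 20 = Nov 24, 2002 to Nov 4, 2002 + 30 = Dec 4, 2002; done Nov 26, 2002 — within the window.
(4) the permitted window runs from Nov 26, 2002 + 5 = Dec 1, 2002 to Nov 26, 2002 + 25 = Dec 21, 2002; done Nov 29, 2002 — 2 days before the window opened.
That is the first point of non-compliance.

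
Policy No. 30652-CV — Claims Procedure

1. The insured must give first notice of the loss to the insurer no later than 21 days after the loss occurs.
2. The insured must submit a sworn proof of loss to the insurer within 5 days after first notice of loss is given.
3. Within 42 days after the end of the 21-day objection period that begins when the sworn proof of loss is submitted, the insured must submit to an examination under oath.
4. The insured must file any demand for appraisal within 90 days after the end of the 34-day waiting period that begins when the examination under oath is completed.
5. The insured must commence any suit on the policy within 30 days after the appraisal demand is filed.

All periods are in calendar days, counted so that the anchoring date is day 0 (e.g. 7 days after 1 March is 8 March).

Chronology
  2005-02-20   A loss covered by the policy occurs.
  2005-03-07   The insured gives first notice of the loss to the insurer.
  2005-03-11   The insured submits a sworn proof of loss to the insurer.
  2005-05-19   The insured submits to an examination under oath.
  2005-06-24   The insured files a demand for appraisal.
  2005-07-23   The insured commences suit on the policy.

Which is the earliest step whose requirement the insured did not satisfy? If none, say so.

Step 3

(1) due by 2005-02-20 + 21 days = 2005-03-13; done 2005-03-07 — timely.
(2) due by 2005-03-07 + 5 days = 2005-03-12; done 2005-03-11 — timely.
(3) due by 2005-04-01 + 42 days = 2005-05-13; 2005-05-19 misses that deadline by 6 days.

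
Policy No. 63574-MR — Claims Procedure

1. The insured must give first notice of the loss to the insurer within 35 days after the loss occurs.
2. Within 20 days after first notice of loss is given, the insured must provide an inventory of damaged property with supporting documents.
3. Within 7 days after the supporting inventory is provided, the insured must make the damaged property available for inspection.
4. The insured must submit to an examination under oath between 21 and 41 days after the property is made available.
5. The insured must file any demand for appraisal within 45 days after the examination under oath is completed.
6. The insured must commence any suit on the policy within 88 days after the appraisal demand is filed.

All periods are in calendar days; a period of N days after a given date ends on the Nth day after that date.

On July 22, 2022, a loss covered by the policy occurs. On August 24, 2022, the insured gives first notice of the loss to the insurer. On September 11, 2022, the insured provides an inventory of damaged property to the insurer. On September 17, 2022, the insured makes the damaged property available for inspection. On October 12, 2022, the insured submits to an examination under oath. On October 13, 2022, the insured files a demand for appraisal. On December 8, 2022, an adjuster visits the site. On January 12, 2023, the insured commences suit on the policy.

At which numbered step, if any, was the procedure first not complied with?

Step 1 — counting 35 days from July 22, 2022 (when the loss occurs) gives a deadline of August 26, 2022; completed August 24, 2022, before the deadline.
Step 2 — counting 20 days from August 24, 2022 (when first notice of loss is given) gives a deadline of September 13, 2022; done September 11, 2022 — timely.
Step 3 — counting 7 days from September 11, 2022 (when the supporting inventory is provided) gives a deadline of September 18, 2022; September 17, 2022 is within that limit.
Step 4 — 21 and 41 days from September 17, 2022 (when the property is made available) are October 8, 2022 and October 28, 2022 respectively; October 12, 2022 falls inside that range.
Step 5 — counting 45 days from October 12, 2022 (when the examination under oath is completed) gives a deadline of November 26, 2022; completed October 13, 2022, before the deadline.
Step 6 — counting 88 days from October 13, 2022 (when the appraisal demand is filed) gives a deadline of January 9, 2023; January 12, 2023 misses that deadline by 3 days.
No need to go further; step 6 was not satisfied.

Step 6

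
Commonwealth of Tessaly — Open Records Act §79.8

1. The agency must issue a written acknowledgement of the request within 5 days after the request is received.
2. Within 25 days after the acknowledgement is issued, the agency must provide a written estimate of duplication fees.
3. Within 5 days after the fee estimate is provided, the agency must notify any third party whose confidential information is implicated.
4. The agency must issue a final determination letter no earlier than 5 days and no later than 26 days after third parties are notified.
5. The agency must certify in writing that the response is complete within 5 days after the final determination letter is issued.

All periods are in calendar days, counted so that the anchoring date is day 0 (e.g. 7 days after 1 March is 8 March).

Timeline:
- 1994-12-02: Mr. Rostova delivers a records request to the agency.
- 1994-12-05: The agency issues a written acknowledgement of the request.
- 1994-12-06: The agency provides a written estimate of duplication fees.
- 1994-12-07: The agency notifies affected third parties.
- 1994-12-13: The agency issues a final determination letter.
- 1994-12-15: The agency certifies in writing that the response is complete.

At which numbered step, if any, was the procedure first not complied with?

None — every step was satisfied

Step 1 — counting 5 days from 1994-12-02 (when the request is received) gives a deadline of 1994-12-07; done 1994-12-05 — timely.
Step 2 — counting 25 days from 1994-12-05 (when the acknowledgement is issued) gives a deadline of 1994-12-30; 1994-12-06 is within that limit.
Step 3 — counting 5 days from 1994-12-06 (when the fee estimate is provided) gives a deadline of 1994-12-11; completed 1994-12-07, before the deadline.
Step 4 — 5 and 26 days from 1994-12-07 (when third parties are notified) are 1994-12-12 and 1995-01-02 respectively; 1994-12-13 falls inside that range.
Step 5 — counting 5 days from 1994-12-13 (when the final determination letter is issued) gives a deadline of 1994-12-18; completed 1994-12-15, before the deadline.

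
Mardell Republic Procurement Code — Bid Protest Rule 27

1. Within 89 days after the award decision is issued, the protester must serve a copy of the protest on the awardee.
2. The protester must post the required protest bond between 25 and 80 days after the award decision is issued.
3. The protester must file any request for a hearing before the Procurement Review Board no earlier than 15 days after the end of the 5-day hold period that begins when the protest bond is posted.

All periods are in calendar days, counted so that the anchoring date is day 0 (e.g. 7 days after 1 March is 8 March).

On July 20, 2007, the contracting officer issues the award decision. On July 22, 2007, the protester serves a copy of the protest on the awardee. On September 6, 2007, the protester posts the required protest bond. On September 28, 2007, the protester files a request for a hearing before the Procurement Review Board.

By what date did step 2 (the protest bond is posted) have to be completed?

Step 2 runs from July 20, 2007, when the award decision is issued. The window is 25–80 days after July 20, 2007; it closes on October 8, 2007.

October 8, 2007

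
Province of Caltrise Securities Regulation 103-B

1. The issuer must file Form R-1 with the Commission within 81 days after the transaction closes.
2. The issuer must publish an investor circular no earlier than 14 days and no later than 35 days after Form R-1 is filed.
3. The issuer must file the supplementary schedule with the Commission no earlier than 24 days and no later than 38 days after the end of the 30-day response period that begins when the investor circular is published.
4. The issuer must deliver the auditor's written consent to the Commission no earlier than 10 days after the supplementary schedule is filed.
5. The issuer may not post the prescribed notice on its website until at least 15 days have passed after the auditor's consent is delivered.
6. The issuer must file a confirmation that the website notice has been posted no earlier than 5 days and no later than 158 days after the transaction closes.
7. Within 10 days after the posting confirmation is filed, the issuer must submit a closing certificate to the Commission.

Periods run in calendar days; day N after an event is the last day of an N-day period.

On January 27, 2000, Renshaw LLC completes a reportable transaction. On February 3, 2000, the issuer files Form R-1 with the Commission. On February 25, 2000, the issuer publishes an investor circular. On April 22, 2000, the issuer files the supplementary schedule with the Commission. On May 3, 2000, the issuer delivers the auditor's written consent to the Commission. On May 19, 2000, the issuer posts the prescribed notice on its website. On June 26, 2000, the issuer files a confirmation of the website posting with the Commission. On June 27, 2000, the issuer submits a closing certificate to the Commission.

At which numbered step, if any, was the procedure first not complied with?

None — every step was satisfied

Step 1 — counting 81 days from January 27, 2000 (when the transaction closes) gives a deadline of April 17, 2000; done February 3, 2000 — timely.
Step 2 — 14 and 35 days from February 3, 2000 (when Form R-1 is filed) are February 17, 2000 and March 9, 2000 respectively; done February 25, 2000 — within the window.
Step 3 — 24 and 38 days from March 26, 2000 (end of the 30-day response period, which began when the investor circular is published on February 25, 2000) are April 19, 2000 and May 3, 2000 respectively; April 22, 2000 falls inside that range.
Step 4 — must wait 10 days from April 22, 2000 (when the supplementary schedule is filed), so not before May 2, 2000; May 3, 2000 is on or after that date.
Step 5 — must wait 15 days from May 3, 2000 (when the auditor's consent is delivered), so not before May 18, 2000; done May 19, 2000 — permitted.
Step 6 — 5 and 158 days from January 27, 2000 (when the transaction closes) are February 1, 2000 and July 3, 2000 respectively; done June 26, 2000, which is between those dates.
Step 7 — counting 10 days from June 26, 2000 (when the posting confirmation is filed) gives a deadline of July 6, 2000; completed June 27, 2000, before the deadline.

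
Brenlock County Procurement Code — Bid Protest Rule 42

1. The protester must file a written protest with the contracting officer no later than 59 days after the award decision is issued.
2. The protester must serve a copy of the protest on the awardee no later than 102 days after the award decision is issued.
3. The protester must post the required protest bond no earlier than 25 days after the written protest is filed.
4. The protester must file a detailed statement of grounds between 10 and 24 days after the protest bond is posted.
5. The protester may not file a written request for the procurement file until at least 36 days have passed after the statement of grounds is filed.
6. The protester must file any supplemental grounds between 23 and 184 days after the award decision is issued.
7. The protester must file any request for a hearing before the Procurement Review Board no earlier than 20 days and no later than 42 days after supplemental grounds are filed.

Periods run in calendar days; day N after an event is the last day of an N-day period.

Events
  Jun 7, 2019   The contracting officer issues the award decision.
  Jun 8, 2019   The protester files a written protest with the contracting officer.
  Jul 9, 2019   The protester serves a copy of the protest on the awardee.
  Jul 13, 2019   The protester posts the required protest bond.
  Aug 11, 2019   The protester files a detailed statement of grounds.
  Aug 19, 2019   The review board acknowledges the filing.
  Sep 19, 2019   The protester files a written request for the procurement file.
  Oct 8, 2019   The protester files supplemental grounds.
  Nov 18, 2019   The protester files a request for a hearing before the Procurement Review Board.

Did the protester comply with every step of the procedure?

No

Step 1: 59 days after Jun 7, 2019 (when the award decision is issued) is Aug 5, 2019; Jun 8, 2019 is within that limit.
Step 2: 102 days after Jun 7, 2019 (when the award decision is issued) is Sep 17, 2019; Jul 9, 2019 is within that limit.
Step 3: the earliest permitted date is 25 days after Jun 8, 2019 (when the written protest is filed), i.e. Jul 3, 2019; Jul 13, 2019 is on or after that date.
Step 4: the window is 10–24 days after Jul 13, 2019 (when the protest bond is posted), so Jul 23, 2019 through Aug 6, 2019; done Aug 11, 2019 — 5 days after the window closed.
No need to go further; step 4 was not satisfied.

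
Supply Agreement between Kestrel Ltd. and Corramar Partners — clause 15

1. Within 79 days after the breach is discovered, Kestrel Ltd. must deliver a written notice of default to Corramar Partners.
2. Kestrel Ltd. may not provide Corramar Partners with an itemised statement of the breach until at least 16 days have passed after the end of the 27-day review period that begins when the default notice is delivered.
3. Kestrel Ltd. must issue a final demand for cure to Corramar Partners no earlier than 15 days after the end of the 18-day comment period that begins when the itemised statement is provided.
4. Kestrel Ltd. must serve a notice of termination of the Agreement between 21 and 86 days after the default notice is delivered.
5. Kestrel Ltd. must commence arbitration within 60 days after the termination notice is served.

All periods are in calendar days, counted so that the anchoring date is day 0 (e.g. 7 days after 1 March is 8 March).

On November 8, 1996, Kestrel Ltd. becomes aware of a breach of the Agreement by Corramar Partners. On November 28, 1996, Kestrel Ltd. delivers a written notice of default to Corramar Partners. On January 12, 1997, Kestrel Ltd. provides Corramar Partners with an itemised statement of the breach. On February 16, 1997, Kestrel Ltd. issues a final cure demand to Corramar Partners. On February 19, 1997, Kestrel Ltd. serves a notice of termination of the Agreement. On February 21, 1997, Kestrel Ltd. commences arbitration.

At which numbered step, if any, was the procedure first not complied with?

(1) due by November 8, 1996 + 79 days = January 26, 1997; completed November 28, 1996, before the deadline.
(2) permitted from December 25, 1996 + 16 days = January 10, 1997 onward; January 12, 1997 is on or after that date.
(3) permitted from January 30, 1997 + 15 days = February 14, 1997 onward; done February 16, 1997, after the minimum wait.
(4) the permitted window runs from November 28, 1996 + 21 = December 19, 1996 to November 28, 1996 + 86 = February 22, 1997; done February 19, 1997 — within the window.
(5) due by February 19, 1997 + 60 days = April 20, 1997; February 21, 1997 is within that limit.

None — every step was satisfied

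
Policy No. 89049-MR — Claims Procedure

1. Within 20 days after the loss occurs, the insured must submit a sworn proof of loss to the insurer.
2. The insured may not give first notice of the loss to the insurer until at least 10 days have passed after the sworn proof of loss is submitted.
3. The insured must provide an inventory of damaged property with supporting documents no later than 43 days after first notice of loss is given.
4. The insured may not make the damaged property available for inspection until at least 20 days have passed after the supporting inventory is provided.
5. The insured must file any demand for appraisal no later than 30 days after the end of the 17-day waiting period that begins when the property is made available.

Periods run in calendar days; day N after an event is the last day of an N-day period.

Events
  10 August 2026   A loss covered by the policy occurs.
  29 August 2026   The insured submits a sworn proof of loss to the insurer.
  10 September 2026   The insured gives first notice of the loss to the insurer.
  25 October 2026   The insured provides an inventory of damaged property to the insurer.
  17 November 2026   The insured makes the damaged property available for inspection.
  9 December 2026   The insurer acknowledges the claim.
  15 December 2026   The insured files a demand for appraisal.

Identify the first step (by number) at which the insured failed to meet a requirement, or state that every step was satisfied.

Step 3

Step 1: 20 days after 10 August 2026 (when the loss occurs) is 30 August 2026; done 29 August 2026 — timely.
Step 2: the earliest permitted date is 10 days after 29 August 2026 (when the sworn proof of loss is submitted), i.e. 8 September 2026; done 10 September 2026, after the minimum wait.
Step 3: 43 days after 10 September 2026 (when first notice of loss is given) is 23 October 2026; done 25 October 2026 — 2 days late.
No need to go further; step 3 was not satisfied.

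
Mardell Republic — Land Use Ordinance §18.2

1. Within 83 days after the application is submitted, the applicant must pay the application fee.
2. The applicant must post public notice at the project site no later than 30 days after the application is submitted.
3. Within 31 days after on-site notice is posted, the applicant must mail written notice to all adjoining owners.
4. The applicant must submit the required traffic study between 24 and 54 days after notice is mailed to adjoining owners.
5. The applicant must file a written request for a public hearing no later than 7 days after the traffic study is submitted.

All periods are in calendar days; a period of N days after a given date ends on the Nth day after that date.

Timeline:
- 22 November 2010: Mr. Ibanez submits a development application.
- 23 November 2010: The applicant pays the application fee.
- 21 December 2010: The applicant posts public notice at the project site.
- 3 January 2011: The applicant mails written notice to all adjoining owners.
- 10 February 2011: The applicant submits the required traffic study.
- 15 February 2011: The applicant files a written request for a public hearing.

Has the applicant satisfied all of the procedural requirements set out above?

Step 1: 83 days after 22 November 2010 (when the application is submitted) is 13 February 2011; done 23 November 2010 — timely.
Step 2: 30 days after 22 November 2010 (when the application is submitted) is 22 December 2010; completed 21 December 2010, before the deadline.
Step 3: 31 days after 21 December 2010 (when on-site notice is posted) is 21 January 2011; done 3 January 2011 — timely.
Step 4: the window is 24–54 days after 3 January 2011 (when notice is mailed to adjoining owners), so 27 January 2011 through 26 February 2011; done 10 February 2011 — within the window.
Step 5: 7 days after 10 February 2011 (when the traffic study is submitted) is 17 February 2011; done 15 February 2011 — timely.

Yes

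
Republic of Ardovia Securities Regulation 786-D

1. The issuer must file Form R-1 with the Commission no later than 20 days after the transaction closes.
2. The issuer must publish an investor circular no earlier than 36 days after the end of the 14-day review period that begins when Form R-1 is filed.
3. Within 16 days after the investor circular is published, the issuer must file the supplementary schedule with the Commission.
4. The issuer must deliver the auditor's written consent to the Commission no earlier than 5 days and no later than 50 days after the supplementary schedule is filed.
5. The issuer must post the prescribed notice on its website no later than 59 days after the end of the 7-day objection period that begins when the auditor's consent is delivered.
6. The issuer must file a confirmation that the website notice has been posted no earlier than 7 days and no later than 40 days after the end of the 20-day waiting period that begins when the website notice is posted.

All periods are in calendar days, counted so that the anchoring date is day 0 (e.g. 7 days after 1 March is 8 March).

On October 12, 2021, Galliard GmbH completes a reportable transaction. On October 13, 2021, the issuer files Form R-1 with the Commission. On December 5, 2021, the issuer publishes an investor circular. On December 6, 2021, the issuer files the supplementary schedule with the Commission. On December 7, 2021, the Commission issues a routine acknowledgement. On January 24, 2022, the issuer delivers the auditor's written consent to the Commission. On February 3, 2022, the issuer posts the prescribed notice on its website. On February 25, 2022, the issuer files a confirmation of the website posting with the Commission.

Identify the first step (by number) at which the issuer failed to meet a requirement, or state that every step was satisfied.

(1) due by October 12, 2021 + 20 days = November 1, 2021; completed October 13, 2021, before the deadline.
(2) permitted from October 27, 2021 + 36 days = December 2, 2021 onward; done December 5, 2021 — permitted.
(3) due by December 5, 2021 + 16 days = December 21, 2021; December 6, 2021 is within that limit.
(4) the permitted window runs from December 6, 2021 + 5 = December 11, 2021 to December 6, 2021 + 50 = January 25, 2022; done January 24, 2022, which is between those dates.
(5) due by January 31, 2022 + 59 days = March 31, 2022; completed February 3, 2022, before the deadline.
(6) the permitted window runs from February 23, 2022 + 7 = March 2, 2022 to February 23, 2022 + 40 = April 4, 2022; done February 25, 2022 — 5 days before the window opened.
The analysis stops there.

Step 6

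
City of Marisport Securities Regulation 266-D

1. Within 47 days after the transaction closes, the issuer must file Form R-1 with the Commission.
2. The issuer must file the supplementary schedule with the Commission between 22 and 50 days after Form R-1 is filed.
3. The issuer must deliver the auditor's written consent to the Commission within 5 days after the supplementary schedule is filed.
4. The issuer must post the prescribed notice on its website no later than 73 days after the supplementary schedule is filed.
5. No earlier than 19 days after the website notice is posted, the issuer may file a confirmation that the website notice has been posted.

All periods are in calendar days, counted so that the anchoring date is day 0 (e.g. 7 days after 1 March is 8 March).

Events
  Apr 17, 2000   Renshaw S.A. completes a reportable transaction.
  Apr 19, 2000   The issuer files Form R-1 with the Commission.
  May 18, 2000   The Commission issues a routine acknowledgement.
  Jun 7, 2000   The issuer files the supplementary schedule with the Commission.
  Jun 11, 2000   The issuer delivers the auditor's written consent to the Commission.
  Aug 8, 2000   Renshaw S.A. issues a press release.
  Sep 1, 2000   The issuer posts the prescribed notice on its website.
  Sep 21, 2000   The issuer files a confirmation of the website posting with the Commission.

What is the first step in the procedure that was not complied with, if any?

Step 4

(1) due by Apr 17, 2000 + 47 days = Jun 3, 2000; done Apr 19, 2000 — timely.
(2) the permitted window runs from Apr 19, 2000 + 22 = May 11, 2000 to Apr 19, 2000 + 50 = Jun 8, 2000; done Jun 7, 2000, which is between those dates.
(3) due by Jun 7, 2000 + 5 days = Jun 12, 2000; completed Jun 11, 2000, before the deadline.
(4) due by Jun 7, 2000 + 73 days = Aug 19, 2000; done Sep 1, 2000 — 13 days late.
No need to go further; step 4 was not satisfied.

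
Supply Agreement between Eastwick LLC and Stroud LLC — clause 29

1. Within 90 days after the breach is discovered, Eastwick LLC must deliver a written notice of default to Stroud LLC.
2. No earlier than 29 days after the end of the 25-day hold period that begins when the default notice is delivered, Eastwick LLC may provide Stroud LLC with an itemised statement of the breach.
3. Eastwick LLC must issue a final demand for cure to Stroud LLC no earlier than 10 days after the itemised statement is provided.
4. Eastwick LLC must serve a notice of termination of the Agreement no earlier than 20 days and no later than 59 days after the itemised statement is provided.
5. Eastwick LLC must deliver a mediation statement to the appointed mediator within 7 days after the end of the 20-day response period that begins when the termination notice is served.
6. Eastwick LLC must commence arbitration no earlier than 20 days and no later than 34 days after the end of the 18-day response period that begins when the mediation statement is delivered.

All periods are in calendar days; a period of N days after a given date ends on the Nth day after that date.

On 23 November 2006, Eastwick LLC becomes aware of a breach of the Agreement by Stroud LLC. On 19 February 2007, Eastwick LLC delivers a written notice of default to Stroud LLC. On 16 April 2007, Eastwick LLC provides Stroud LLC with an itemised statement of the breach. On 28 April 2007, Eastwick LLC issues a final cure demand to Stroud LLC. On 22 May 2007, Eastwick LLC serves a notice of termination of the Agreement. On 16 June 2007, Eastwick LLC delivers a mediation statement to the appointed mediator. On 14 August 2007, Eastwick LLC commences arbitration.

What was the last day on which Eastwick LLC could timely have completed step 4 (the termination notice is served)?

Step 4 runs from 16 April 2007, when the itemised statement is provided. The window is 20–59 days after 16 April 2007; it closes on 14 June 2007.

14 June 2007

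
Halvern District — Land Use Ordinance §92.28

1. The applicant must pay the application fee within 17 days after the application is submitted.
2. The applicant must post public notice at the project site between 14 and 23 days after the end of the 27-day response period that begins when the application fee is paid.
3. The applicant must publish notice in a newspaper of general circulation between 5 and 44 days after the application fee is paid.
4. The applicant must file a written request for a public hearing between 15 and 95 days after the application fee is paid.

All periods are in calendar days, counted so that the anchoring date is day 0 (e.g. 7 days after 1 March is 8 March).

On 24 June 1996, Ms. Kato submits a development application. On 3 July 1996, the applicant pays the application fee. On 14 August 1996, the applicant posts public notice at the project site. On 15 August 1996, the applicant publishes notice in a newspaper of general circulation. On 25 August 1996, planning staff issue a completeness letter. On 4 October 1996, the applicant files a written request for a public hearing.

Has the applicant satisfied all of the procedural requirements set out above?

(1) due by 24 June 1996 + 17 days = 11 July 1996; completed 3 July 1996, before the deadline.
(2) the permitted window runs from 30 July 1996 + 14 = 13 August 1996 to 30 July 1996 + 23 = 22 August 1996; 14 August 1996 falls inside that range.
(3) the permitted window runs from 3 July 1996 + 5 = 8 July 1996 to 3 July 1996 + 44 = 16 August 1996; 15 August 1996 falls inside that range.
(4) the permitted window runs from 3 July 1996 + 15 = 18 July 1996 to 3 July 1996 + 95 = 6 October 1996; done 4 October 1996 — within the window.

Yes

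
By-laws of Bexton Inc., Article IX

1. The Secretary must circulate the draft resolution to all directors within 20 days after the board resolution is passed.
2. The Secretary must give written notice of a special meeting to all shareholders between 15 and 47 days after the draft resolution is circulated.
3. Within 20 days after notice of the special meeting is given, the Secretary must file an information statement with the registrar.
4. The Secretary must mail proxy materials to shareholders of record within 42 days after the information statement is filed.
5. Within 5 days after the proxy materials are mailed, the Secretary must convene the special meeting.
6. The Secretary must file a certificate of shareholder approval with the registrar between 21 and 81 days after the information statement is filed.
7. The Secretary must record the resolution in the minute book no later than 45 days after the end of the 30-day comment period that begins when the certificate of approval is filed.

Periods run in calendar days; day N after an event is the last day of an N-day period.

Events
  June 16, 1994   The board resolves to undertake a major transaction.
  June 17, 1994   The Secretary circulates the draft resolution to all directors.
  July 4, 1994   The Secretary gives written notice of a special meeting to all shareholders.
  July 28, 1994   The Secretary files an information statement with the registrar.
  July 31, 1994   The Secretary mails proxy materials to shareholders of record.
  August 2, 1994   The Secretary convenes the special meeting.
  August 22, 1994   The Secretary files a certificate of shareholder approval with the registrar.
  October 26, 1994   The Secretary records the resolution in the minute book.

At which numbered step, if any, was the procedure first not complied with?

Step 3

(1) due by June 16, 1994 + 20 days = July 6, 1994; completed June 17, 1994, before the deadline.
(2) the permitted window runs from June 17, 1994 + 15 = July 2, 1994 to June 17, 1994 + 47 = August 3, 1994; done July 4, 1994 — within the window.
(3) due by July 4, 1994 + 20 days = July 24, 1994; not done until July 28, 1994, 4 days after the deadline.
The procedure was therefore not followed at step 3.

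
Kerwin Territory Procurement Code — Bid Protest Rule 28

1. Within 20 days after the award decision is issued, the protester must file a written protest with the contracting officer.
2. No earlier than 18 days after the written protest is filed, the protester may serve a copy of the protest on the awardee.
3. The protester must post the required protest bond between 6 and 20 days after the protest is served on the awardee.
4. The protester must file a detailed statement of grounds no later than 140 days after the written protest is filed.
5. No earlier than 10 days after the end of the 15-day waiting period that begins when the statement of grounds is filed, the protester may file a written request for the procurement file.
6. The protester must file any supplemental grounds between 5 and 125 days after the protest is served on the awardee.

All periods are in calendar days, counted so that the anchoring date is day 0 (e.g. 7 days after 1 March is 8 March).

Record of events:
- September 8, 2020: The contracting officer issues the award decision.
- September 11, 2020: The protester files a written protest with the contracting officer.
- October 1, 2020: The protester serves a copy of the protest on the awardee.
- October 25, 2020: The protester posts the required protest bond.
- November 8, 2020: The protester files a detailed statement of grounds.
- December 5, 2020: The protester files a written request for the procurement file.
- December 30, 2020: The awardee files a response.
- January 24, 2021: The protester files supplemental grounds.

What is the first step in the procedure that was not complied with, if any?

Step 1 — counting 20 days from September 8, 2020 (when the award decision is issued) gives a deadline of September 28, 2020; done September 11, 2020 — timely.
Step 2 — must wait 18 days from September 11, 2020 (when the written protest is filed), so not before September 29, 2020; October 1, 2020 is on or after that date.
Step 3 — 6 and 20 days from October 1, 2020 (when the protest is served on the awardee) are October 7, 2020 and October 21, 2020 respectively; October 25, 2020 is 4 days past the end of the window.
The analysis stops there.

Step 3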